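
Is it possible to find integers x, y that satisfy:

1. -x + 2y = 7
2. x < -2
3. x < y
Yes

Take x = -3, y = 2. Substituting into each constraint:
  (1) 3 + 2(2) = 7 ✓
  (2) -3 < -2 ✓
  (3) -3 < 2 ✓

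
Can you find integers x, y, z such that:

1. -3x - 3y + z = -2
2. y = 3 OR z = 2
Yes

Take x = -1, y = 3, z = 4. Substituting into each constraint:
  (1) -3(-1) - 3(3) + 4 = -2 ✓
  (2) y = 3, target 3 ✓ (first branch holds)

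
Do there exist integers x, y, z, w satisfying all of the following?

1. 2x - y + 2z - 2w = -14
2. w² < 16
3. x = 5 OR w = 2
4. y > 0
Yes

Take x = 0, y = 10, z = 0, w = 2. Substituting into each constraint:
  (1) 2(0) + (-10) + 2(0) - 2(2) = -14 ✓
  (2) w² = (2)² = 4, and 4 < 16 ✓
  (3) w = 2, target 2 ✓ (second branch holds)
  (4) 10 > 0 ✓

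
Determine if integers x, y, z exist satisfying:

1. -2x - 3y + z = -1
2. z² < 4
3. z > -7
Yes

Take x = -1, y = 1, z = 0. Substituting into each constraint:
  (1) -2(-1) - 3(1) + 0 = -1 ✓
  (2) z² = (0)² = 0, and 0 < 4 ✓
  (3) 0 > -7 ✓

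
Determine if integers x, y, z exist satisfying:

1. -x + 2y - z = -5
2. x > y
Yes

Take x = 1, y = 0, z = 4. Substituting into each constraint:
  (1) (-1) + 2(0) + (-4) = -5 ✓
  (2) 1 > 0 ✓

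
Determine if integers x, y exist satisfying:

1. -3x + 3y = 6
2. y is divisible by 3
Yes

Take x = -2, y = 0. Substituting into each constraint:
  (1) -3(-2) + 3(0) = 6 ✓
  (2) 0 = 3 × 0, remainder 0 ✓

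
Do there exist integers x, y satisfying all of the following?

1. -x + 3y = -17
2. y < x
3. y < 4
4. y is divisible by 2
Yes

Take x = 17, y = 0. Substituting into each constraint:
  (1) (-17) + 3(0) = -17 ✓
  (2) 0 < 17 ✓
  (3) 0 < 4 ✓
  (4) 0 = 2 × 0, remainder 0 ✓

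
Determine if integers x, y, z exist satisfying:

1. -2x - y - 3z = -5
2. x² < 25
Yes

Take x = 2, y = 1, z = 0. Substituting into each constraint:
  (1) -2(2) + (-1) - 3(0) = -5 ✓
  (2) x² = (2)² = 4, and 4 < 25 ✓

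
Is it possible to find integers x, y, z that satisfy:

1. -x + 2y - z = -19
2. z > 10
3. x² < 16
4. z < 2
No

A contradictory subset is {z > 10, z < 2}. No integer assignment can satisfy these jointly:

  - z > 10: bounds one variable relative to a constant
  - z < 2: bounds one variable relative to a constant

Direct contradiction: the bounds on z require z ≥ 11 and z ≤ 1 simultaneously, which is empty.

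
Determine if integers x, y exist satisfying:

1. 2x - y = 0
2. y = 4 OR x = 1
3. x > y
No

The full constraint system is jointly infeasible over the integers. Each constraint and what it forces:

  - 2x - y = 0: is a linear equation tying the variables together
  - y = 4 OR x = 1: forces a choice: either y = 4 or x = 1
  - x > y: bounds one variable relative to another variable

Split on the disjunction (y = 4 OR x = 1):
  • If y = 4: the equation forces x = 2, giving (y, x) = (4, 2), which violates x > y.
  • If x = 1: the equation forces y = 2, giving (x, y) = (1, 2), which violates x > y.
Both branches are infeasible, so the system has no integer solution.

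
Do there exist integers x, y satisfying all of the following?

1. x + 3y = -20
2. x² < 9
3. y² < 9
No

The full constraint system is jointly infeasible over the integers. Each constraint and what it forces:

  - x + 3y = -20: is a linear equation tying the variables together
  - x² < 9: restricts x to |x| ≤ 2
  - y² < 9: restricts y to |y| ≤ 2

Range argument: with x ∈ [-2, 2], y ∈ [-2, 2], the left side of the equation is at least -8, but the right side is -20 < -8. No integer solution exists.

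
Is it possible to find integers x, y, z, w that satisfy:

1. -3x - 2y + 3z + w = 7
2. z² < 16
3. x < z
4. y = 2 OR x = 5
Yes

Take x = -1, y = 2, z = 0, w = 8. Substituting into each constraint:
  (1) -3(-1) - 2(2) + 3(0) + 8 = 7 ✓
  (2) z² = (0)² = 0, and 0 < 16 ✓
  (3) -1 < 0 ✓
  (4) y = 2, target 2 ✓ (first branch holds)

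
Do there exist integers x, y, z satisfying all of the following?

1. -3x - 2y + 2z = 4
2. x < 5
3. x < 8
Yes

Take x = 0, y = 0, z = 2. Substituting into each constraint:
  (1) -3(0) - 2(0) + 2(2) = 4 ✓
  (2) 0 < 5 ✓
  (3) 0 < 8 ✓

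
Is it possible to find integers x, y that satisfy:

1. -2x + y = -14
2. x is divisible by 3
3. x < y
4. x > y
No

A contradictory subset is {x < y, x > y}. No integer assignment can satisfy these jointly:

  - x < y: bounds one variable relative to another variable
  - x > y: bounds one variable relative to another variable

Direct contradiction: y > x and x > y cannot both hold.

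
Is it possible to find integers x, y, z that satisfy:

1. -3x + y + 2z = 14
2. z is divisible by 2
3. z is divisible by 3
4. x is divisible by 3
Yes

Take x = 0, y = 14, z = 0. Substituting into each constraint:
  (1) -3(0) + 14 + 2(0) = 14 ✓
  (2) 0 = 2 × 0, remainder 0 ✓
  (3) 0 = 3 × 0, remainder 0 ✓
  (4) 0 = 3 × 0, remainder 0 ✓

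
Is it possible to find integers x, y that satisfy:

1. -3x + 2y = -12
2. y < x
Yes

Take x = 0, y = -6. Substituting into each constraint:
  (1) -3(0) + 2(-6) = -12 ✓
  (2) -6 < 0 ✓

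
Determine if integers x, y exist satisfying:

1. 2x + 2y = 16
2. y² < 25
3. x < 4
No

The full constraint system is jointly infeasible over the integers. Each constraint and what it forces:

  - 2x + 2y = 16: is a linear equation tying the variables together
  - y² < 25: restricts y to |y| ≤ 4
  - x < 4: bounds one variable relative to a constant

Range argument: with x ∈ [−∞, 3], y ∈ [-4, 4], the left side of the equation is at most 14, but the right side is 16 > 14. No integer solution exists.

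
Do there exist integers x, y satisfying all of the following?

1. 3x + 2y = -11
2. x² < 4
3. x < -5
No

A contradictory subset is {x² < 4, x < -5}. No integer assignment can satisfy these jointly:

  - x² < 4: restricts x to |x| ≤ 1
  - x < -5: bounds one variable relative to a constant

Direct contradiction: the bounds on x require x ≥ -1 and x ≤ -6 simultaneously, which is empty.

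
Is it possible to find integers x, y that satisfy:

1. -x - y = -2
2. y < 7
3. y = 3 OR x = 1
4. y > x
Yes

Take x = -1, y = 3. Substituting into each constraint:
  (1) 1 + (-3) = -2 ✓
  (2) 3 < 7 ✓
  (3) y = 3, target 3 ✓ (first branch holds)
  (4) 3 > -1 ✓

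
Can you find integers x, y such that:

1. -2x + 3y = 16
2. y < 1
Yes

Take x = -8, y = 0. Substituting into each constraint:
  (1) -2(-8) + 3(0) = 16 ✓
  (2) 0 < 1 ✓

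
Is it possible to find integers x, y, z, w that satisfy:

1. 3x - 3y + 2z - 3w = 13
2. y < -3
Yes

Take x = 1, y = -4, z = -1, w = 0. Substituting into each constraint:
  (1) 3(1) - 3(-4) + 2(-1) - 3(0) = 13 ✓
  (2) -4 < -3 ✓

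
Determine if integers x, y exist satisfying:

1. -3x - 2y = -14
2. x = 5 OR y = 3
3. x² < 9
No

The full constraint system is jointly infeasible over the integers. Each constraint and what it forces:

  - -3x - 2y = -14: is a linear equation tying the variables together
  - x = 5 OR y = 3: forces a choice: either x = 5 or y = 3
  - x² < 9: restricts x to |x| ≤ 2

Split on the disjunction (x = 5 OR y = 3):
  • If x = 5: this contradicts x² < 9, which requires |x| ≤ 2.
  • If y = 3: with y = 3, every remaining term of the linear equation is divisible by 3, so the left side is ≡ 0 (mod 3); but the right side -8 ≡ 1 (mod 3). No integers can satisfy it.
Both branches are infeasible, so the system has no integer solution.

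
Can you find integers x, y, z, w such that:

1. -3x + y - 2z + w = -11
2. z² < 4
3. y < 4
Yes

Take x = 0, y = -11, z = 0, w = 0. Substituting into each constraint:
  (1) -3(0) + (-11) - 2(0) + 0 = -11 ✓
  (2) z² = (0)² = 0, and 0 < 4 ✓
  (3) -11 < 4 ✓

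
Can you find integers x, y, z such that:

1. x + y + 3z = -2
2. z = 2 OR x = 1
Yes

Take x = 1, y = 0, z = -1. Substituting into each constraint:
  (1) 1 + 0 + 3(-1) = -2 ✓
  (2) x = 1, target 1 ✓ (second branch holds)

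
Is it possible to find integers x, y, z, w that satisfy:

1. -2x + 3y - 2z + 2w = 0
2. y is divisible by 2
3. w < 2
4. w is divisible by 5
Yes

Take x = 0, y = 0, z = 0, w = 0. Substituting into each constraint:
  (1) -2(0) + 3(0) - 2(0) + 2(0) = 0 ✓
  (2) 0 = 2 × 0, remainder 0 ✓
  (3) 0 < 2 ✓
  (4) 0 = 5 × 0, remainder 0 ✓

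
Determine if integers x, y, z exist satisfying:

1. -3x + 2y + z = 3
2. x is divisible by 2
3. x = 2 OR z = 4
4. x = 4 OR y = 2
Yes

Take x = 2, y = 2, z = 5. Substituting into each constraint:
  (1) -3(2) + 2(2) + 5 = 3 ✓
  (2) 2 = 2 × 1, remainder 0 ✓
  (3) x = 2, target 2 ✓ (first branch holds)
  (4) y = 2, target 2 ✓ (second branch holds)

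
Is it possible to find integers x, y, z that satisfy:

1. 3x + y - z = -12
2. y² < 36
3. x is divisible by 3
Yes

Take x = 0, y = 2, z = 14. Substituting into each constraint:
  (1) 3(0) + 2 + (-14) = -12 ✓
  (2) y² = (2)² = 4, and 4 < 36 ✓
  (3) 0 = 3 × 0, remainder 0 ✓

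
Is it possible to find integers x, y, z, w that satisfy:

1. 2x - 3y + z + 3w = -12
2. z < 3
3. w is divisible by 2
Yes

Take x = 0, y = 0, z = -12, w = 0. Substituting into each constraint:
  (1) 2(0) - 3(0) + (-12) + 3(0) = -12 ✓
  (2) -12 < 3 ✓
  (3) 0 = 2 × 0, remainder 0 ✓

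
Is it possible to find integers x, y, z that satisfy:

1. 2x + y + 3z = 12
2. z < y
Yes

Take x = 5, y = 2, z = 0. Substituting into each constraint:
  (1) 2(5) + 2 + 3(0) = 12 ✓
  (2) 0 < 2 ✓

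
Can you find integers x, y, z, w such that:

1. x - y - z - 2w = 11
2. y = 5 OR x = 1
Yes

Take x = 0, y = 5, z = -16, w = 0. Substituting into each constraint:
  (1) 0 + (-5) + 16 - 2(0) = 11 ✓
  (2) y = 5, target 5 ✓ (first branch holds)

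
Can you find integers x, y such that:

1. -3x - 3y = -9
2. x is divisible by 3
Yes

Take x = 0, y = 3. Substituting into each constraint:
  (1) -3(0) - 3(3) = -9 ✓
  (2) 0 = 3 × 0, remainder 0 ✓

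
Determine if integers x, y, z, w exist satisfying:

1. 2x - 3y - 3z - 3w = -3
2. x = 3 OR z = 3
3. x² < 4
Yes

Take x = 0, y = -2, z = 3, w = 0. Substituting into each constraint:
  (1) 2(0) - 3(-2) - 3(3) - 3(0) = -3 ✓
  (2) z = 3, target 3 ✓ (second branch holds)
  (3) x² = (0)² = 0, and 0 < 4 ✓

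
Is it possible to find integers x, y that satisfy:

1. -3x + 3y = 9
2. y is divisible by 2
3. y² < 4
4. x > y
No

A contradictory subset is {-3x + 3y = 9, x > y}. No integer assignment can satisfy these jointly:

  - -3x + 3y = 9: is a linear equation tying the variables together
  - x > y: bounds one variable relative to another variable

From the equation, x − y = -3, i.e. x − y = -3; but x > y requires x − y ≥ 1. Contradiction.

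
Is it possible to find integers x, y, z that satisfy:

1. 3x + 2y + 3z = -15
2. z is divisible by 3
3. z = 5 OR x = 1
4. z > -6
Yes

Take x = 1, y = -18, z = 6. Substituting into each constraint:
  (1) 3(1) + 2(-18) + 3(6) = -15 ✓
  (2) 6 = 3 × 2, remainder 0 ✓
  (3) x = 1, target 1 ✓ (second branch holds)
  (4) 6 > -6 ✓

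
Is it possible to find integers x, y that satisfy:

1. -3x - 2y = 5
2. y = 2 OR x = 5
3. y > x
Yes

Take x = -3, y = 2. Substituting into each constraint:
  (1) -3(-3) - 2(2) = 5 ✓
  (2) y = 2, target 2 ✓ (first branch holds)
  (3) 2 > -3 ✓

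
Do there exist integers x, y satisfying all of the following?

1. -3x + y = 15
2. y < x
Yes

Take x = -8, y = -9. Substituting into each constraint:
  (1) -3(-8) + (-9) = 15 ✓
  (2) -9 < -8 ✓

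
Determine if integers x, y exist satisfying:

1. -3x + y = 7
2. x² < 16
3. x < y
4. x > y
No

A contradictory subset is {x < y, x > y}. No integer assignment can satisfy these jointly:

  - x < y: bounds one variable relative to another variable
  - x > y: bounds one variable relative to another variable

Direct contradiction: y > x and x > y cannot both hold.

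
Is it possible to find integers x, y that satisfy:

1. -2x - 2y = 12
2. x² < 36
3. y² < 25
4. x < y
Yes

Take x = -4, y = -2. Substituting into each constraint:
  (1) -2(-4) - 2(-2) = 12 ✓
  (2) x² = (-4)² = 16, and 16 < 36 ✓
  (3) y² = (-2)² = 4, and 4 < 25 ✓
  (4) -4 < -2 ✓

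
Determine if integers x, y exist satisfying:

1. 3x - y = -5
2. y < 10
Yes

Take x = -1, y = 2. Substituting into each constraint:
  (1) 3(-1) + (-2) = -5 ✓
  (2) 2 < 10 ✓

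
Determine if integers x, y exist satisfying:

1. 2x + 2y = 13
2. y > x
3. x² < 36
No

Even the single constraint (2x + 2y = 13) is infeasible over the integers.

  - 2x + 2y = 13: every term on the left is divisible by 2, so the LHS ≡ 0 (mod 2), but the RHS 13 is not — no integer solution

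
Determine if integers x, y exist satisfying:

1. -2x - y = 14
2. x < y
Yes

Take x = -7, y = 0. Substituting into each constraint:
  (1) -2(-7) + 0 = 14 ✓
  (2) -7 < 0 ✓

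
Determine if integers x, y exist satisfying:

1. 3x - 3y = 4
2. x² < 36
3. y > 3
No

Even the single constraint (3x - 3y = 4) is infeasible over the integers.

  - 3x - 3y = 4: every term on the left is divisible by 3, so the LHS ≡ 0 (mod 3), but the RHS 4 is not — no integer solution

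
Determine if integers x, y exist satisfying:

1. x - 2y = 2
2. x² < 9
Yes

Take x = 0, y = -1. Substituting into each constraint:
  (1) 0 - 2(-1) = 2 ✓
  (2) x² = (0)² = 0, and 0 < 9 ✓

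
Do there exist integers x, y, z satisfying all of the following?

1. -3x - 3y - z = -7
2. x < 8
Yes

Take x = 0, y = 0, z = 7. Substituting into each constraint:
  (1) -3(0) - 3(0) + (-7) = -7 ✓
  (2) 0 < 8 ✓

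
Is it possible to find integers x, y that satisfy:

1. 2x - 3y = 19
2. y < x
Yes

Take x = -16, y = -17. Substituting into each constraint:
  (1) 2(-16) - 3(-17) = 19 ✓
  (2) -17 < -16 ✓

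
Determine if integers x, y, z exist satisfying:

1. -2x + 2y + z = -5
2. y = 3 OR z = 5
Yes

Take x = 9, y = 3, z = 7. Substituting into each constraint:
  (1) -2(9) + 2(3) + 7 = -5 ✓
  (2) y = 3, target 3 ✓ (first branch holds)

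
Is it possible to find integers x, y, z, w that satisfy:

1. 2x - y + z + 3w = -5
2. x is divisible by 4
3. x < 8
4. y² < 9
Yes

Take x = 0, y = 0, z = -5, w = 0. Substituting into each constraint:
  (1) 2(0) + 0 + (-5) + 3(0) = -5 ✓
  (2) 0 = 4 × 0, remainder 0 ✓
  (3) 0 < 8 ✓
  (4) y² = (0)² = 0, and 0 < 9 ✓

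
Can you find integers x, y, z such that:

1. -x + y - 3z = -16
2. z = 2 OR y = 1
Yes

Take x = 17, y = 1, z = 0. Substituting into each constraint:
  (1) (-17) + 1 - 3(0) = -16 ✓
  (2) y = 1, target 1 ✓ (second branch holds)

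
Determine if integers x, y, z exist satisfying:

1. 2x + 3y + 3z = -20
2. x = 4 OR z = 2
Yes

Take x = 5, y = -12, z = 2. Substituting into each constraint:
  (1) 2(5) + 3(-12) + 3(2) = -20 ✓
  (2) z = 2, target 2 ✓ (second branch holds)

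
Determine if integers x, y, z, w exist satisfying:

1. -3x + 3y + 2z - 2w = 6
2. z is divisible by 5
Yes

Take x = 0, y = 0, z = 0, w = -3. Substituting into each constraint:
  (1) -3(0) + 3(0) + 2(0) - 2(-3) = 6 ✓
  (2) 0 = 5 × 0, remainder 0 ✓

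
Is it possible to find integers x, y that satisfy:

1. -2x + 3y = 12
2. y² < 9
Yes

Take x = -6, y = 0. Substituting into each constraint:
  (1) -2(-6) + 3(0) = 12 ✓
  (2) y² = (0)² = 0, and 0 < 9 ✓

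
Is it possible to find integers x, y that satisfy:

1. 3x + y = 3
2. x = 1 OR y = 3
Yes

Take x = 1, y = 0. Substituting into each constraint:
  (1) 3(1) + 0 = 3 ✓
  (2) x = 1, target 1 ✓ (first branch holds)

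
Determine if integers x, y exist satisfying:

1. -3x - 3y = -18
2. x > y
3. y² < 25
Yes

Take x = 6, y = 0. Substituting into each constraint:
  (1) -3(6) - 3(0) = -18 ✓
  (2) 6 > 0 ✓
  (3) y² = (0)² = 0, and 0 < 25 ✓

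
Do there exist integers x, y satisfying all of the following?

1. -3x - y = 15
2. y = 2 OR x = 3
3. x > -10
Yes

Take x = 3, y = -24. Substituting into each constraint:
  (1) -3(3) + 24 = 15 ✓
  (2) x = 3, target 3 ✓ (second branch holds)
  (3) 3 > -10 ✓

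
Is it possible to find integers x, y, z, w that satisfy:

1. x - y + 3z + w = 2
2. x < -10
Yes

Take x = -11, y = 0, z = 0, w = 13. Substituting into each constraint:
  (1) (-11) + 0 + 3(0) + 13 = 2 ✓
  (2) -11 < -10 ✓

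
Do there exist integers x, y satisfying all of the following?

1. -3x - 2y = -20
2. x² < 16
Yes

Take x = 0, y = 10. Substituting into each constraint:
  (1) -3(0) - 2(10) = -20 ✓
  (2) x² = (0)² = 0, and 0 < 16 ✓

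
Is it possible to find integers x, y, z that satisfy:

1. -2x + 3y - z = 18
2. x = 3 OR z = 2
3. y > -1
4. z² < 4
Yes

Take x = 3, y = 8, z = 0. Substituting into each constraint:
  (1) -2(3) + 3(8) + 0 = 18 ✓
  (2) x = 3, target 3 ✓ (first branch holds)
  (3) 8 > -1 ✓
  (4) z² = (0)² = 0, and 0 < 4 ✓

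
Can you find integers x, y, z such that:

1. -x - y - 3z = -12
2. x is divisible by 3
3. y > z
Yes

Take x = 3, y = 3, z = 2. Substituting into each constraint:
  (1) (-3) + (-3) - 3(2) = -12 ✓
  (2) 3 = 3 × 1, remainder 0 ✓
  (3) 3 > 2 ✓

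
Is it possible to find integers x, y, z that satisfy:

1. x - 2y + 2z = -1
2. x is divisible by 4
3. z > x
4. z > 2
No

A contradictory subset is {x - 2y + 2z = -1, x is divisible by 4}. No integer assignment can satisfy these jointly:

  - x - 2y + 2z = -1: is a linear equation tying the variables together
  - x is divisible by 4: restricts x to multiples of 4

Modular obstruction: writing x = 4x', every remaining term of the linear equation is divisible by 2, so the left side is ≡ 0 (mod 2); but the right side -1 ≡ 1 (mod 2). No integers can satisfy it.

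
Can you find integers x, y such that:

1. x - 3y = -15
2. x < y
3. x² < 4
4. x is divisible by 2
Yes

Take x = 0, y = 5. Substituting into each constraint:
  (1) 0 - 3(5) = -15 ✓
  (2) 0 < 5 ✓
  (3) x² = (0)² = 0, and 0 < 4 ✓
  (4) 0 = 2 × 0, remainder 0 ✓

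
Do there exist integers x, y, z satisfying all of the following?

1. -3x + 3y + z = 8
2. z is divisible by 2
Yes

Take x = -2, y = 0, z = 2. Substituting into each constraint:
  (1) -3(-2) + 3(0) + 2 = 8 ✓
  (2) 2 = 2 × 1, remainder 0 ✓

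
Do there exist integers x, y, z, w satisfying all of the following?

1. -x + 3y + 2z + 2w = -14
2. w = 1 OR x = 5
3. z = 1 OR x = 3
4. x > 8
Yes

Take x = 9, y = -3, z = 1, w = 1. Substituting into each constraint:
  (1) (-9) + 3(-3) + 2(1) + 2(1) = -14 ✓
  (2) w = 1, target 1 ✓ (first branch holds)
  (3) z = 1, target 1 ✓ (first branch holds)
  (4) 9 > 8 ✓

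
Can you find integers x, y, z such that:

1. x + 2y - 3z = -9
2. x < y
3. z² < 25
Yes

Take x = -3, y = 0, z = 2. Substituting into each constraint:
  (1) (-3) + 2(0) - 3(2) = -9 ✓
  (2) -3 < 0 ✓
  (3) z² = (2)² = 4, and 4 < 25 ✓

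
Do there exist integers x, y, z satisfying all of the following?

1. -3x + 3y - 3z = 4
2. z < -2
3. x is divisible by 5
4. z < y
No

Even the single constraint (-3x + 3y - 3z = 4) is infeasible over the integers.

  - -3x + 3y - 3z = 4: every term on the left is divisible by 3, so the LHS ≡ 0 (mod 3), but the RHS 4 is not — no integer solution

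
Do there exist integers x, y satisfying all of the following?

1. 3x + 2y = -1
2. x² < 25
Yes

Take x = 1, y = -2. Substituting into each constraint:
  (1) 3(1) + 2(-2) = -1 ✓
  (2) x² = (1)² = 1, and 1 < 25 ✓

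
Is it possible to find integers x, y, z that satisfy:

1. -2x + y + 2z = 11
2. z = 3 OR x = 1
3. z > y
Yes

Take x = 1, y = 3, z = 5. Substituting into each constraint:
  (1) -2(1) + 3 + 2(5) = 11 ✓
  (2) x = 1, target 1 ✓ (second branch holds)
  (3) 5 > 3 ✓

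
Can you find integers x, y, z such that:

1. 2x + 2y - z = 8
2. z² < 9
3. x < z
Yes

Take x = -1, y = 5, z = 0. Substituting into each constraint:
  (1) 2(-1) + 2(5) + 0 = 8 ✓
  (2) z² = (0)² = 0, and 0 < 9 ✓
  (3) -1 < 0 ✓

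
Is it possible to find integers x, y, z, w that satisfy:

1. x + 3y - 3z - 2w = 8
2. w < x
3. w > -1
Yes

Take x = 3, y = 3, z = 0, w = 2. Substituting into each constraint:
  (1) 3 + 3(3) - 3(0) - 2(2) = 8 ✓
  (2) 2 < 3 ✓
  (3) 2 > -1 ✓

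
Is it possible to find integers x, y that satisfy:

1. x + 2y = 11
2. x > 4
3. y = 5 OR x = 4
No

The full constraint system is jointly infeasible over the integers. Each constraint and what it forces:

  - x + 2y = 11: is a linear equation tying the variables together
  - x > 4: bounds one variable relative to a constant
  - y = 5 OR x = 4: forces a choice: either y = 5 or x = 4

Split on the disjunction (y = 5 OR x = 4):
  • If y = 5: the equation forces x = 1, which contradicts the bound x ≥ 5.
  • If x = 4: this contradicts the bound x ≥ 5.
Both branches are infeasible, so the system has no integer solution.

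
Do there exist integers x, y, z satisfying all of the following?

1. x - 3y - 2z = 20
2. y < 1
Yes

Take x = 2, y = -6, z = 0. Substituting into each constraint:
  (1) 2 - 3(-6) - 2(0) = 20 ✓
  (2) -6 < 1 ✓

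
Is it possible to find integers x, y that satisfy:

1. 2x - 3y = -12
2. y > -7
Yes

Take x = 0, y = 4. Substituting into each constraint:
  (1) 2(0) - 3(4) = -12 ✓
  (2) 4 > -7 ✓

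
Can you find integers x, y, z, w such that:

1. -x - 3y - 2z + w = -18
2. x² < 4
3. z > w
Yes

Take x = 0, y = 5, z = 2, w = 1. Substituting into each constraint:
  (1) 0 - 3(5) - 2(2) + 1 = -18 ✓
  (2) x² = (0)² = 0, and 0 < 4 ✓
  (3) 2 > 1 ✓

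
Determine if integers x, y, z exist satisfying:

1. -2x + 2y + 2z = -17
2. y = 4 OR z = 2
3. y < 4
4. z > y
No

Even the single constraint (-2x + 2y + 2z = -17) is infeasible over the integers.

  - -2x + 2y + 2z = -17: every term on the left is divisible by 2, so the LHS ≡ 0 (mod 2), but the RHS -17 is not — no integer solution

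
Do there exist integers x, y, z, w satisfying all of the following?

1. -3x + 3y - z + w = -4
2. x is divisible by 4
Yes

Take x = 0, y = 0, z = 4, w = 0. Substituting into each constraint:
  (1) -3(0) + 3(0) + (-4) + 0 = -4 ✓
  (2) 0 = 4 × 0, remainder 0 ✓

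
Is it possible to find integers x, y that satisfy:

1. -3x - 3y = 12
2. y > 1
Yes

Take x = -6, y = 2. Substituting into each constraint:
  (1) -3(-6) - 3(2) = 12 ✓
  (2) 2 > 1 ✓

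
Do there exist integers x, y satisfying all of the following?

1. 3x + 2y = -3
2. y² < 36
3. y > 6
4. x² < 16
No

A contradictory subset is {y² < 36, y > 6}. No integer assignment can satisfy these jointly:

  - y² < 36: restricts y to |y| ≤ 5
  - y > 6: bounds one variable relative to a constant

Direct contradiction: the bounds on y require y ≥ 7 and y ≤ 5 simultaneously, which is empty.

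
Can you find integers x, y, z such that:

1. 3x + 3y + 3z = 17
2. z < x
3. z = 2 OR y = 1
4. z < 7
No

Even the single constraint (3x + 3y + 3z = 17) is infeasible over the integers.

  - 3x + 3y + 3z = 17: every term on the left is divisible by 3, so the LHS ≡ 0 (mod 3), but the RHS 17 is not — no integer solution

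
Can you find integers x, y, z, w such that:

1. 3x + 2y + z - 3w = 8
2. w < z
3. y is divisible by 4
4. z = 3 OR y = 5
Yes

Take x = 1, y = -8, z = 3, w = -6. Substituting into each constraint:
  (1) 3(1) + 2(-8) + 3 - 3(-6) = 8 ✓
  (2) -6 < 3 ✓
  (3) -8 = 4 × -2, remainder 0 ✓
  (4) z = 3, target 3 ✓ (first branch holds)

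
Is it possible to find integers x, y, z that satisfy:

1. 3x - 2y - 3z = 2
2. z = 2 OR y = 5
Yes

Take x = 4, y = 2, z = 2. Substituting into each constraint:
  (1) 3(4) - 2(2) - 3(2) = 2 ✓
  (2) z = 2, target 2 ✓ (first branch holds)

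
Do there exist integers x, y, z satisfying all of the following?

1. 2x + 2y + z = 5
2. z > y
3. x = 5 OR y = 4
Yes

Take x = -4, y = 4, z = 5. Substituting into each constraint:
  (1) 2(-4) + 2(4) + 5 = 5 ✓
  (2) 5 > 4 ✓
  (3) y = 4, target 4 ✓ (second branch holds)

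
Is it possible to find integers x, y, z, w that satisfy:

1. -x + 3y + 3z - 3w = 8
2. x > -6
Yes

Take x = 1, y = 0, z = 3, w = 0. Substituting into each constraint:
  (1) (-1) + 3(0) + 3(3) - 3(0) = 8 ✓
  (2) 1 > -6 ✓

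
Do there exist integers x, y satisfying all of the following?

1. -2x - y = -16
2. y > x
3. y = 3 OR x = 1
Yes

Take x = 1, y = 14. Substituting into each constraint:
  (1) -2(1) + (-14) = -16 ✓
  (2) 14 > 1 ✓
  (3) x = 1, target 1 ✓ (second branch holds)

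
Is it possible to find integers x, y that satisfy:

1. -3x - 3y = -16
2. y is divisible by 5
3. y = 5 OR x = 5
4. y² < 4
No

Even the single constraint (-3x - 3y = -16) is infeasible over the integers.

  - -3x - 3y = -16: every term on the left is divisible by 3, so the LHS ≡ 0 (mod 3), but the RHS -16 is not — no integer solution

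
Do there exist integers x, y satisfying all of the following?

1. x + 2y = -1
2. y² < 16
Yes

Take x = 1, y = -1. Substituting into each constraint:
  (1) 1 + 2(-1) = -1 ✓
  (2) y² = (-1)² = 1, and 1 < 16 ✓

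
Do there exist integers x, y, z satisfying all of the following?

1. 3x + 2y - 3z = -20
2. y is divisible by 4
Yes

Take x = -6, y = 8, z = 6. Substituting into each constraint:
  (1) 3(-6) + 2(8) - 3(6) = -20 ✓
  (2) 8 = 4 × 2, remainder 0 ✓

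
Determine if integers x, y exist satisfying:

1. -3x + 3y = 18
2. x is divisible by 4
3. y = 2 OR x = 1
Yes

Take x = -4, y = 2. Substituting into each constraint:
  (1) -3(-4) + 3(2) = 18 ✓
  (2) -4 = 4 × -1, remainder 0 ✓
  (3) y = 2, target 2 ✓ (first branch holds)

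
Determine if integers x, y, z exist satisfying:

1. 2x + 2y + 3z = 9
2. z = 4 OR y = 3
Yes

Take x = 0, y = 3, z = 1. Substituting into each constraint:
  (1) 2(0) + 2(3) + 3(1) = 9 ✓
  (2) y = 3, target 3 ✓ (second branch holds)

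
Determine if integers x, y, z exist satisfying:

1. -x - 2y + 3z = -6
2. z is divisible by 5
Yes

Take x = 0, y = 3, z = 0. Substituting into each constraint:
  (1) 0 - 2(3) + 3(0) = -6 ✓
  (2) 0 = 5 × 0, remainder 0 ✓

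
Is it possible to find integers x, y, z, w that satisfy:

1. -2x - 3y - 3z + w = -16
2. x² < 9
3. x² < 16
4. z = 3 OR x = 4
Yes

Take x = 2, y = 1, z = 3, w = 0. Substituting into each constraint:
  (1) -2(2) - 3(1) - 3(3) + 0 = -16 ✓
  (2) x² = (2)² = 4, and 4 < 9 ✓
  (3) x² = (2)² = 4, and 4 < 16 ✓
  (4) z = 3, target 3 ✓ (first branch holds)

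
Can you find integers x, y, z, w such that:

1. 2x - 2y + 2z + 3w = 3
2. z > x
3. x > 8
Yes

Take x = 10, y = 0, z = 11, w = -13. Substituting into each constraint:
  (1) 2(10) - 2(0) + 2(11) + 3(-13) = 3 ✓
  (2) 11 > 10 ✓
  (3) 10 > 8 ✓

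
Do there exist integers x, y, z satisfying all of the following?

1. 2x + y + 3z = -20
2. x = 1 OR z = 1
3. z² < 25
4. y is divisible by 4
Yes

Take x = 1, y = -16, z = -2. Substituting into each constraint:
  (1) 2(1) + (-16) + 3(-2) = -20 ✓
  (2) x = 1, target 1 ✓ (first branch holds)
  (3) z² = (-2)² = 4, and 4 < 25 ✓
  (4) -16 = 4 × -4, remainder 0 ✓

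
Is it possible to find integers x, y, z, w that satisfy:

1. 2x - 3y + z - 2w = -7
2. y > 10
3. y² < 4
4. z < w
No

A contradictory subset is {y > 10, y² < 4}. No integer assignment can satisfy these jointly:

  - y > 10: bounds one variable relative to a constant
  - y² < 4: restricts y to |y| ≤ 1

Direct contradiction: the bounds on y require y ≥ 11 and y ≤ 1 simultaneously, which is empty.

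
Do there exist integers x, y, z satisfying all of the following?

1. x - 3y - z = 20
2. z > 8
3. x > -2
Yes

Take x = 0, y = -10, z = 10. Substituting into each constraint:
  (1) 0 - 3(-10) + (-10) = 20 ✓
  (2) 10 > 8 ✓
  (3) 0 > -2 ✓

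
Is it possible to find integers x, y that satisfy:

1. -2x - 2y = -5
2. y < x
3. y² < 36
No

Even the single constraint (-2x - 2y = -5) is infeasible over the integers.

  - -2x - 2y = -5: every term on the left is divisible by 2, so the LHS ≡ 0 (mod 2), but the RHS -5 is not — no integer solution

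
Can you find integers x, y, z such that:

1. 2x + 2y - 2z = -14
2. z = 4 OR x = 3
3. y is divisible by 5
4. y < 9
Yes

Take x = -3, y = 0, z = 4. Substituting into each constraint:
  (1) 2(-3) + 2(0) - 2(4) = -14 ✓
  (2) z = 4, target 4 ✓ (first branch holds)
  (3) 0 = 5 × 0, remainder 0 ✓
  (4) 0 < 9 ✓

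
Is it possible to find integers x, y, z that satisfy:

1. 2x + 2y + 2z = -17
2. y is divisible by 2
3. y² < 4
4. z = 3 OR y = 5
No

Even the single constraint (2x + 2y + 2z = -17) is infeasible over the integers.

  - 2x + 2y + 2z = -17: every term on the left is divisible by 2, so the LHS ≡ 0 (mod 2), but the RHS -17 is not — no integer solution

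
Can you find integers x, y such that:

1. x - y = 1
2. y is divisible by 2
Yes

Take x = 1, y = 0. Substituting into each constraint:
  (1) 1 + 0 = 1 ✓
  (2) 0 = 2 × 0, remainder 0 ✓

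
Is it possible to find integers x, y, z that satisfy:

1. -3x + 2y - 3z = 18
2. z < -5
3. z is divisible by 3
Yes

Take x = 0, y = 0, z = -6. Substituting into each constraint:
  (1) -3(0) + 2(0) - 3(-6) = 18 ✓
  (2) -6 < -5 ✓
  (3) -6 = 3 × -2, remainder 0 ✓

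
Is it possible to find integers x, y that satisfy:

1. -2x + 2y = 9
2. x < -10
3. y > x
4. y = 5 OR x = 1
No

Even the single constraint (-2x + 2y = 9) is infeasible over the integers.

  - -2x + 2y = 9: every term on the left is divisible by 2, so the LHS ≡ 0 (mod 2), but the RHS 9 is not — no integer solution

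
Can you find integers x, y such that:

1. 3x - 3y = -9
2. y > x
Yes

Take x = 0, y = 3. Substituting into each constraint:
  (1) 3(0) - 3(3) = -9 ✓
  (2) 3 > 0 ✓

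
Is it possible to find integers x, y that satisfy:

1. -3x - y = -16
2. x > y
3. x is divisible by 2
Yes

Take x = 6, y = -2. Substituting into each constraint:
  (1) -3(6) + 2 = -16 ✓
  (2) 6 > -2 ✓
  (3) 6 = 2 × 3, remainder 0 ✓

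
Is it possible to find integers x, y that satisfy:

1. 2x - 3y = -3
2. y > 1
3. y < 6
Yes

Take x = 3, y = 3. Substituting into each constraint:
  (1) 2(3) - 3(3) = -3 ✓
  (2) 3 > 1 ✓
  (3) 3 < 6 ✓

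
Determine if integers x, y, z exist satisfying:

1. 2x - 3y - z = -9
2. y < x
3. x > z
Yes

Take x = 8, y = 6, z = 7. Substituting into each constraint:
  (1) 2(8) - 3(6) + (-7) = -9 ✓
  (2) 6 < 8 ✓
  (3) 8 > 7 ✓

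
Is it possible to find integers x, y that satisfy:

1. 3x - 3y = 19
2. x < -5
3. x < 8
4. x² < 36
No

Even the single constraint (3x - 3y = 19) is infeasible over the integers.

  - 3x - 3y = 19: every term on the left is divisible by 3, so the LHS ≡ 0 (mod 3), but the RHS 19 is not — no integer solution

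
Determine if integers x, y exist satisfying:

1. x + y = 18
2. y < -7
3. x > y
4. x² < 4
No

A contradictory subset is {x + y = 18, y < -7, x² < 4}. No integer assignment can satisfy these jointly:

  - x + y = 18: is a linear equation tying the variables together
  - y < -7: bounds one variable relative to a constant
  - x² < 4: restricts x to |x| ≤ 1

Range argument: with x ∈ [-1, 1], y ∈ [−∞, -8], the left side of the equation is at most -7, but the right side is 18 > -7. No integer solution exists.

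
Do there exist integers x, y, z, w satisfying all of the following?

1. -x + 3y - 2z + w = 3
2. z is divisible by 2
Yes

Take x = 0, y = 0, z = 0, w = 3. Substituting into each constraint:
  (1) 0 + 3(0) - 2(0) + 3 = 3 ✓
  (2) 0 = 2 × 0, remainder 0 ✓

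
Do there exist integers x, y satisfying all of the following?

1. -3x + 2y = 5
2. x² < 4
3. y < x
No

The full constraint system is jointly infeasible over the integers. Each constraint and what it forces:

  - -3x + 2y = 5: is a linear equation tying the variables together
  - x² < 4: restricts x to |x| ≤ 1
  - y < x: bounds one variable relative to another variable

Propagating the comparison: y < x and x ≤ 1 give y ≤ 0. Range argument: with x ∈ [-1, 1], y ∈ [−∞, 0], the left side of the equation is at most 3, but the right side is 5 > 3. No integer solution exists.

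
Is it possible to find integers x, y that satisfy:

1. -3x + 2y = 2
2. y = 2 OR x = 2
Yes

Take x = 2, y = 4. Substituting into each constraint:
  (1) -3(2) + 2(4) = 2 ✓
  (2) x = 2, target 2 ✓ (second branch holds)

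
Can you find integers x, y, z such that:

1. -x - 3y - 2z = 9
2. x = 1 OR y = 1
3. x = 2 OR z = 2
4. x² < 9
Yes

Take x = 2, y = 1, z = -7. Substituting into each constraint:
  (1) (-2) - 3(1) - 2(-7) = 9 ✓
  (2) y = 1, target 1 ✓ (second branch holds)
  (3) x = 2, target 2 ✓ (first branch holds)
  (4) x² = (2)² = 4, and 4 < 9 ✓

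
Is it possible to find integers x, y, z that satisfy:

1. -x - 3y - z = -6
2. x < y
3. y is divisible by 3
Yes

Take x = -1, y = 0, z = 7. Substituting into each constraint:
  (1) 1 - 3(0) + (-7) = -6 ✓
  (2) -1 < 0 ✓
  (3) 0 = 3 × 0, remainder 0 ✓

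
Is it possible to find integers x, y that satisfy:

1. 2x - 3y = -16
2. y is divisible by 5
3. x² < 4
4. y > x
No

A contradictory subset is {2x - 3y = -16, y is divisible by 5, x² < 4}. No integer assignment can satisfy these jointly:

  - 2x - 3y = -16: is a linear equation tying the variables together
  - y is divisible by 5: restricts y to multiples of 5
  - x² < 4: restricts x to |x| ≤ 1

The bounds confine x to {-1, 0, 1}. For each value, substitute into the equation:
  • x = -1: the equation gives -3y = -14, so y would not be an integer.
  • x = 0: the equation gives -3y = -16, so y would not be an integer.
  • x = 1: the equation forces y = 6, but 5 does not divide 6.
Every case fails, so no integer solution exists.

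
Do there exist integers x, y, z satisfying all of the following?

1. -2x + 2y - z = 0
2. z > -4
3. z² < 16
Yes

Take x = 0, y = 0, z = 0. Substituting into each constraint:
  (1) -2(0) + 2(0) + 0 = 0 ✓
  (2) 0 > -4 ✓
  (3) z² = (0)² = 0, and 0 < 16 ✓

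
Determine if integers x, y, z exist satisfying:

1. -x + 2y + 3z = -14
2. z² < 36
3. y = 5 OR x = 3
Yes

Take x = 3, y = -4, z = -1. Substituting into each constraint:
  (1) (-3) + 2(-4) + 3(-1) = -14 ✓
  (2) z² = (-1)² = 1, and 1 < 36 ✓
  (3) x = 3, target 3 ✓ (second branch holds)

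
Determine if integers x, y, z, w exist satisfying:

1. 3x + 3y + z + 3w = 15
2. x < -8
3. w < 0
Yes

Take x = -9, y = 0, z = 45, w = -1. Substituting into each constraint:
  (1) 3(-9) + 3(0) + 45 + 3(-1) = 15 ✓
  (2) -9 < -8 ✓
  (3) -1 < 0 ✓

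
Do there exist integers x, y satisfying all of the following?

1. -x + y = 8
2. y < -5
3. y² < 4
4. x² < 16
No

A contradictory subset is {y < -5, y² < 4}. No integer assignment can satisfy these jointly:

  - y < -5: bounds one variable relative to a constant
  - y² < 4: restricts y to |y| ≤ 1

Direct contradiction: the bounds on y require y ≥ -1 and y ≤ -6 simultaneously, which is empty.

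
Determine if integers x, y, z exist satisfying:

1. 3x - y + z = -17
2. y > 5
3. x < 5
Yes

Take x = 0, y = 6, z = -11. Substituting into each constraint:
  (1) 3(0) + (-6) + (-11) = -17 ✓
  (2) 6 > 5 ✓
  (3) 0 < 5 ✓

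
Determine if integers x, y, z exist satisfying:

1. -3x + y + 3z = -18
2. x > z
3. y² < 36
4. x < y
Yes

Take x = -1, y = 0, z = -7. Substituting into each constraint:
  (1) -3(-1) + 0 + 3(-7) = -18 ✓
  (2) -1 > -7 ✓
  (3) y² = (0)² = 0, and 0 < 36 ✓
  (4) -1 < 0 ✓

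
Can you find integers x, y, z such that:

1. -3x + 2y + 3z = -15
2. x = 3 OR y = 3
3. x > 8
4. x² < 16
No

A contradictory subset is {x > 8, x² < 16}. No integer assignment can satisfy these jointly:

  - x > 8: bounds one variable relative to a constant
  - x² < 16: restricts x to |x| ≤ 3

Direct contradiction: the bounds on x require x ≥ 9 and x ≤ 3 simultaneously, which is empty.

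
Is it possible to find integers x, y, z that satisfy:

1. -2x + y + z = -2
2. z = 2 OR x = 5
Yes

Take x = 5, y = 8, z = 0. Substituting into each constraint:
  (1) -2(5) + 8 + 0 = -2 ✓
  (2) x = 5, target 5 ✓ (second branch holds)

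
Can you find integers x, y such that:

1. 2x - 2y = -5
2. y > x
No

Even the single constraint (2x - 2y = -5) is infeasible over the integers.

  - 2x - 2y = -5: every term on the left is divisible by 2, so the LHS ≡ 0 (mod 2), but the RHS -5 is not — no integer solution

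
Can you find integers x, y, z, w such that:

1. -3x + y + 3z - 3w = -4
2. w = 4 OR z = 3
Yes

Take x = -2, y = 2, z = 0, w = 4. Substituting into each constraint:
  (1) -3(-2) + 2 + 3(0) - 3(4) = -4 ✓
  (2) w = 4, target 4 ✓ (first branch holds)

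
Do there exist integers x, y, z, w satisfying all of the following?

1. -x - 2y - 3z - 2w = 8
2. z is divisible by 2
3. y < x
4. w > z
Yes

Take x = -2, y = -4, z = 0, w = 1. Substituting into each constraint:
  (1) 2 - 2(-4) - 3(0) - 2(1) = 8 ✓
  (2) 0 = 2 × 0, remainder 0 ✓
  (3) -4 < -2 ✓
  (4) 1 > 0 ✓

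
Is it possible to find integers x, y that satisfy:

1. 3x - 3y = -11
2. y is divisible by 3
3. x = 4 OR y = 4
No

Even the single constraint (3x - 3y = -11) is infeasible over the integers.

  - 3x - 3y = -11: every term on the left is divisible by 3, so the LHS ≡ 0 (mod 3), but the RHS -11 is not — no integer solution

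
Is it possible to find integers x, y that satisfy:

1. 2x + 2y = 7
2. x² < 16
No

Even the single constraint (2x + 2y = 7) is infeasible over the integers.

  - 2x + 2y = 7: every term on the left is divisible by 2, so the LHS ≡ 0 (mod 2), but the RHS 7 is not — no integer solution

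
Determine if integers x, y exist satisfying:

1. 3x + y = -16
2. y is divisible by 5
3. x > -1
Yes

Take x = 3, y = -25. Substituting into each constraint:
  (1) 3(3) + (-25) = -16 ✓
  (2) -25 = 5 × -5, remainder 0 ✓
  (3) 3 > -1 ✓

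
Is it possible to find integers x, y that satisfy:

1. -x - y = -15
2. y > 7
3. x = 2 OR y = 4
Yes

Take x = 2, y = 13. Substituting into each constraint:
  (1) (-2) + (-13) = -15 ✓
  (2) 13 > 7 ✓
  (3) x = 2, target 2 ✓ (first branch holds)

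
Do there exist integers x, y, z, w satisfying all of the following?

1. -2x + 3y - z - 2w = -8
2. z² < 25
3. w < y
Yes

Take x = 0, y = -10, z = 0, w = -11. Substituting into each constraint:
  (1) -2(0) + 3(-10) + 0 - 2(-11) = -8 ✓
  (2) z² = (0)² = 0, and 0 < 25 ✓
  (3) -11 < -10 ✓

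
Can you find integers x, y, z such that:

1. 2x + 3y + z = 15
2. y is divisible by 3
Yes

Take x = 0, y = 0, z = 15. Substituting into each constraint:
  (1) 2(0) + 3(0) + 15 = 15 ✓
  (2) 0 = 3 × 0, remainder 0 ✓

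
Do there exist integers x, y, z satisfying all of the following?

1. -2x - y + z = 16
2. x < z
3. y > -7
Yes

Take x = -9, y = -6, z = -8. Substituting into each constraint:
  (1) -2(-9) + 6 + (-8) = 16 ✓
  (2) -9 < -8 ✓
  (3) -6 > -7 ✓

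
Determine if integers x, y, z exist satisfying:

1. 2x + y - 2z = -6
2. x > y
Yes

Take x = 1, y = 0, z = 4. Substituting into each constraint:
  (1) 2(1) + 0 - 2(4) = -6 ✓
  (2) 1 > 0 ✓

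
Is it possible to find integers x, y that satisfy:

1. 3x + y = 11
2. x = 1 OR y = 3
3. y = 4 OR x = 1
Yes

Take x = 1, y = 8. Substituting into each constraint:
  (1) 3(1) + 8 = 11 ✓
  (2) x = 1, target 1 ✓ (first branch holds)
  (3) x = 1, target 1 ✓ (second branch holds)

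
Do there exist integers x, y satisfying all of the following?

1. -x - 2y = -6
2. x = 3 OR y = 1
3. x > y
Yes

Take x = 4, y = 1. Substituting into each constraint:
  (1) (-4) - 2(1) = -6 ✓
  (2) y = 1, target 1 ✓ (second branch holds)
  (3) 4 > 1 ✓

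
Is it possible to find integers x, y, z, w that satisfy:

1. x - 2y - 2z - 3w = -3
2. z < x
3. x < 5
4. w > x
Yes

Take x = 0, y = 1, z = -1, w = 1. Substituting into each constraint:
  (1) 0 - 2(1) - 2(-1) - 3(1) = -3 ✓
  (2) -1 < 0 ✓
  (3) 0 < 5 ✓
  (4) 1 > 0 ✓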